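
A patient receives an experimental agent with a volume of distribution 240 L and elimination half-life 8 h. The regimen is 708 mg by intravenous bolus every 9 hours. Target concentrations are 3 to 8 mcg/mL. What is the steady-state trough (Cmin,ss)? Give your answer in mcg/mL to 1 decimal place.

2.5 mcg/mL

Over one 9-h interval, 9/8 ≈ 1.125 half-lives elapse, leaving f ≈ 0.4585 of each dose.
Single-dose peak C₀ = D/Vd = 708/240 ≈ 2.950 mcg/mL.
Steady-state trough Cmin,ss = C₀·f/(1−f) ≈ 2.950 × 0.4585/0.5415 ≈ 2.498 mcg/mL.
Trough 2.5 mcg/mL vs MEC 3 mcg/mL: subtherapeutic.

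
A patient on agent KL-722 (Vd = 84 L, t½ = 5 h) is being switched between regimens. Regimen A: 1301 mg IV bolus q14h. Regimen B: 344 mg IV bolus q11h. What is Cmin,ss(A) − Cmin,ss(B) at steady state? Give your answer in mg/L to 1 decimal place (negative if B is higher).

Regimen A: f = (1/2)^(14/5) ≈ 0.1436; Cmin,ss = (1301/84)·f/(1−f) ≈ 2.597 mg/L.
Regimen B: f = (1/2)^(11/5) ≈ 0.2176; Cmin,ss = (344/84)·f/(1−f) ≈ 1.139 mg/L.
Difference ≈ 2.597 − 1.139 ≈ 1.458 mg/L.

1.5 mg/L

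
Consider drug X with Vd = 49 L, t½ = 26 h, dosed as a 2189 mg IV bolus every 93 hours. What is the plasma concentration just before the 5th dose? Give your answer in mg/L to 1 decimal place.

f = (1/2)^(τ/t½) = (1/2)^(93/26) ≈ 0.0838.
C₀ = D/Vd = 2189/49 ≈ 44.673 mg/L.
Before the 5th dose, 4 doses have been given. Superposition: Cmin = C₀·(f + f² + … + f^4).
≈ 44.673 × (0.0838 + 0.0070 + 0.0006 + 0.0000) ≈ 44.673 × 0.0914 ≈ 4.083 mg/L.

4.1 mg/L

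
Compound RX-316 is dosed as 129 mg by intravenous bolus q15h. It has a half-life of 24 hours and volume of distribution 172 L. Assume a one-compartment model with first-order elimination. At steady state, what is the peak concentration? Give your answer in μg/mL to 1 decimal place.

k = ln2/t½ = ln2/24 ≈ 0.028881 h⁻¹; fraction remaining f = e^(−kτ) = e^(−0.028881×15) ≈ 0.6484.
Accumulation ratio R = 1/(1 − f) ≈ 1/0.3516 ≈ 2.8441.
Each bolus raises the concentration by D/Vd = 129/172 ≈ 0.750 μg/mL.
Steady-state peak Cmax,ss = C₀·R ≈ 0.750 × 2.8441 ≈ 2.133 μg/mL.

2.1 μg/mL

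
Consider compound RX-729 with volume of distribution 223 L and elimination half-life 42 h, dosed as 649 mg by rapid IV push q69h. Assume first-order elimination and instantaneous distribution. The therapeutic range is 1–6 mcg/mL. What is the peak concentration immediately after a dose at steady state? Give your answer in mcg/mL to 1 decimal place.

4.3 mcg/mL

Over one 69-h interval, 69/42 ≈ 1.6429 half-lives elapse, leaving f ≈ 0.3202 of each dose.
Accumulation ratio R = 1/(1 − f) ≈ 1/0.6798 ≈ 1.4710.
Each bolus raises the concentration by D/Vd = 649/223 ≈ 2.910 mcg/mL.
Steady-state peak Cmax,ss = C₀·R ≈ 2.910 × 1.4710 ≈ 4.281 mcg/mL.
Peak 4.3 mcg/mL vs MTC 6 mcg/mL: below toxic threshold.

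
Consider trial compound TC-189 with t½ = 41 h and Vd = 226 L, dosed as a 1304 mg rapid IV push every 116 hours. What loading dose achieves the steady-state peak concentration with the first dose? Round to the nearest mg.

1518 mg

f = (1/2)^(116/41) ≈ 0.140704; accumulation ratio R = 1/(1−f) ≈ 1.16374.
Loading dose to hit Cmax,ss on first dose: D_load = D_maint·R ≈ 1304 × 1.16374 ≈ 1517.52 mg.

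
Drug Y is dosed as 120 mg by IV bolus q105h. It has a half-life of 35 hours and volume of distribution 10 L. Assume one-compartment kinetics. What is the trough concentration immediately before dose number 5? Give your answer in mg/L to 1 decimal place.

1.7 mg/L

f = (1/2)^(τ/t½) = (1/2)^(105/35) ≈ 0.1250.
C₀ = D/Vd = 120/10 ≈ 12.000 mg/L.
Before the 5th dose, 4 doses have been given. Superposition: Cmin = C₀·(f + f² + … + f^4).
≈ 12.000 × (0.1250 + 0.0156 + 0.0020 + 0.0002) ≈ 12.000 × 0.1428 ≈ 1.714 mg/L.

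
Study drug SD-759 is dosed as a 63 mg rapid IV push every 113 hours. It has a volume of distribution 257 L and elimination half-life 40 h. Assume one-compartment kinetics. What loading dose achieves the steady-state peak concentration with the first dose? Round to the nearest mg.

73 mg

f = (1/2)^(113/40) ≈ 0.141121; accumulation ratio R = 1/(1−f) ≈ 1.16431.
Loading dose to hit Cmax,ss on first dose: D_load = D_maint·R ≈ 63 × 1.16431 ≈ 73.35 mg.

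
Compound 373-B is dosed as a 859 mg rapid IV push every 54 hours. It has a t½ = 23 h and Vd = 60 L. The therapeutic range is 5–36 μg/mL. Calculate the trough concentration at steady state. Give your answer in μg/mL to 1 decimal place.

Over one 54-h interval, 54/23 ≈ 2.3478 half-lives elapse, leaving f ≈ 0.1964 of each dose.
Accumulation ratio R = 1/(1 − f) ≈ 1/0.8036 ≈ 1.2444.
Single-dose peak C₀ = D/Vd = 859/60 ≈ 14.317 μg/mL.
Steady-state peak Cmax,ss = C₀·R ≈ 14.317 × 1.2444 ≈ 17.816 μg/mL.
Steady-state trough Cmin,ss = Cmax,ss·f ≈ 17.816 × 0.1964 ≈ 3.499 μg/mL.
Trough 3.5 μg/mL vs MEC 5 μg/mL: subtherapeutic.

3.5 μg/mL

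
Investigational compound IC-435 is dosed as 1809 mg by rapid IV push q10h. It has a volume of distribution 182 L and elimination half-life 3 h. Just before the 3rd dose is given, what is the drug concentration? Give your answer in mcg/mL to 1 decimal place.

f = (1/2)^(τ/t½) = (1/2)^(10/3) ≈ 0.0992.
C₀ = D/Vd = 1809/182 ≈ 9.940 mcg/mL.
Before the 3rd dose, 2 doses have been given. Superposition: Cmin = C₀·(f + f²).
≈ 9.940 × (0.0992 + 0.0098) ≈ 9.940 × 0.1090 ≈ 1.083 mcg/mL.

1.1 mcg/mL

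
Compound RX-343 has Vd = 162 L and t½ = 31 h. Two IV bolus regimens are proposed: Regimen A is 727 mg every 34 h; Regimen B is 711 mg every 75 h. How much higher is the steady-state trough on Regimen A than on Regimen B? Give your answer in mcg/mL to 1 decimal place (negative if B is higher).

Regimen A: f = (1/2)^(34/31) ≈ 0.4676; Cmin,ss = (727/162)·f/(1−f) ≈ 3.941 mcg/mL.
Regimen B: f = (1/2)^(75/31) ≈ 0.1869; Cmin,ss = (711/162)·f/(1−f) ≈ 1.009 mcg/mL.
Difference ≈ 3.941 − 1.009 ≈ 2.932 mcg/mL.

2.9 mcg/mL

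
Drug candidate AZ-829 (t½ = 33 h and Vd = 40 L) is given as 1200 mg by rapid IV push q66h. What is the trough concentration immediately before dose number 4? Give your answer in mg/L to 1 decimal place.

9.8 mg/L

f = (1/2)^(τ/t½) = (1/2)^(66/33) ≈ 0.2500.
C₀ = D/Vd = 1200/40 ≈ 30.000 mg/L.
Before the 4th dose, 3 doses have been given. Superposition: Cmin = C₀·(f + f² + … + f^3).
≈ 30.000 × (0.2500 + 0.0625 + 0.0156) ≈ 30.000 × 0.3281 ≈ 9.843 mg/L.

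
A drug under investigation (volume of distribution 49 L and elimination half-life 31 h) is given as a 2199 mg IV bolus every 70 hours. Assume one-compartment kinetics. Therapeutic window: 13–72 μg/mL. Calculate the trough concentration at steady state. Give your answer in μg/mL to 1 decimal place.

11.9 μg/mL

τ/t½ = 70/31 ≈ 2.2581, so fraction remaining f = (1/2)^(70/31) ≈ 0.2091.
Single-dose peak C₀ = D/Vd = 2199/49 ≈ 44.878 μg/mL.
Steady-state trough Cmin,ss = C₀·f/(1−f) ≈ 44.878 × 0.2091/0.7909 ≈ 11.865 μg/mL.
Trough 11.9 μg/mL vs MEC 13 μg/mL: subtherapeutic.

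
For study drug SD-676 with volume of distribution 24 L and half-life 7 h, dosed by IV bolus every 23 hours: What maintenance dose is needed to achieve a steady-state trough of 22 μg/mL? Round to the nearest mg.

τ/t½ = 23/7 ≈ 3.2857, so f = (1/2)^(23/7) ≈ 0.102542.
Cmin,ss = (D/Vd)·f/(1−f), so D = Cmin,ss·Vd·(1−f)/f.
D = 22 × 24 × (1−f)/f ≈ 22 × 24 × 8.75210 ≈ 4621.11 mg.

4621 mg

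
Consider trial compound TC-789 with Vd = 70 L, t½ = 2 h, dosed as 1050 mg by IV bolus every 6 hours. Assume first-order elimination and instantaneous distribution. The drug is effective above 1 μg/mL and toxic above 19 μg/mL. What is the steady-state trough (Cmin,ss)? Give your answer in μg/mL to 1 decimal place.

2.1 μg/mL

The dosing interval is 3 half-lives, so f = 2^(−3) = 0.125.
At steady state, R = 1/(1 − 0.125) = 8/7.
Single-dose peak C₀ = D/Vd = 1050/70 = 15 μg/mL.
Steady-state peak Cmax,ss = C₀·R = 15 × 8/7 ≈ 17.143 μg/mL.
Steady-state trough Cmin,ss = Cmax,ss·f ≈ 17.143 × 0.125 ≈ 2.143 μg/mL.
Trough 2.1 μg/mL vs MEC 1 μg/mL: adequate.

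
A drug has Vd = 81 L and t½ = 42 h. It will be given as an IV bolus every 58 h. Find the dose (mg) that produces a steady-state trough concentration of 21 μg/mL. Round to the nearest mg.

2729 mg

τ/t½ = 58/42 ≈ 1.381, so f = (1/2)^(58/42) ≈ 0.383965.
Cmin,ss = (D/Vd)·f/(1−f), so D = Cmin,ss·Vd·(1−f)/f.
D = 21 × 81 × (1−f)/f ≈ 21 × 81 × 1.60440 ≈ 2729.08 mg.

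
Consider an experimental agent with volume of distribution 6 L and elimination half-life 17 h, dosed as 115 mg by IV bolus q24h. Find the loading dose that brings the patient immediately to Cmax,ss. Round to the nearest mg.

f = (1/2)^(24/17) ≈ 0.375852; accumulation ratio R = 1/(1−f) ≈ 1.60218.
Loading dose to hit Cmax,ss on first dose: D_load = D_maint·R ≈ 115 × 1.60218 ≈ 184.25 mg.

184 mg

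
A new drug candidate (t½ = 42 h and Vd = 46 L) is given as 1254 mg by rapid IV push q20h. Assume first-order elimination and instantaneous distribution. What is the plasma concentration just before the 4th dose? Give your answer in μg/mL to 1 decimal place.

43.8 μg/mL

f = (1/2)^(τ/t½) = (1/2)^(20/42) ≈ 0.7189.
C₀ = D/Vd = 1254/46 ≈ 27.261 μg/mL.
Before the 4th dose, 3 doses have been given. Superposition: Cmin = C₀·(f + f² + … + f^3).
≈ 27.261 × (0.7189 + 0.5168 + 0.3715) ≈ 27.261 × 1.6072 ≈ 43.814 μg/mL.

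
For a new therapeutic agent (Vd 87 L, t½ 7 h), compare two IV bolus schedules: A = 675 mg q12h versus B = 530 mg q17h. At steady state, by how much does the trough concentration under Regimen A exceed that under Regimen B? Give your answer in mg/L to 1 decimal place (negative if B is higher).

Regimen A: f = (1/2)^(12/7) ≈ 0.3048; Cmin,ss = (675/87)·f/(1−f) ≈ 3.402 mg/L.
Regimen B: f = (1/2)^(17/7) ≈ 0.1857; Cmin,ss = (530/87)·f/(1−f) ≈ 1.389 mg/L.
Difference ≈ 3.402 − 1.389 ≈ 2.013 mg/L.

2.0 mg/L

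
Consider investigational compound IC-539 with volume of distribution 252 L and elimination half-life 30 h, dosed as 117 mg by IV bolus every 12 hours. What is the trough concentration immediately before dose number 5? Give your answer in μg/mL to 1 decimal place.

f = (1/2)^(τ/t½) = (1/2)^(12/30) ≈ 0.7579.
C₀ = D/Vd = 117/252 ≈ 0.464 μg/mL.
Before the 5th dose, 4 doses have been given. Superposition: Cmin = C₀·(f + f² + … + f^4).
≈ 0.464 × (0.7579 + 0.5744 + 0.4353 + 0.3299) ≈ 0.464 × 2.0975 ≈ 0.973 μg/mL.

1.0 μg/mL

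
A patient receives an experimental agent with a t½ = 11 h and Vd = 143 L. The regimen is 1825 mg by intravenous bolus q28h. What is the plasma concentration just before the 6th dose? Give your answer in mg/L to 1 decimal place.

f = (1/2)^(τ/t½) = (1/2)^(28/11) ≈ 0.1713.
C₀ = D/Vd = 1825/143 ≈ 12.762 mg/L.
Before the 6th dose, 5 doses have been given. Superposition: Cmin = C₀·(f + f² + … + f^5).
≈ 12.762 × (0.1713 + 0.0293 + 0.0050 + 0.0009 + 0.0001) ≈ 12.762 × 0.2066 ≈ 2.637 mg/L.

2.6 mg/L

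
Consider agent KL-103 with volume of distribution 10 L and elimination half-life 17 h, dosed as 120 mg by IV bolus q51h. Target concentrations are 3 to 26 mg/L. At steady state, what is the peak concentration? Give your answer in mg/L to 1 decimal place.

13.7 mg/L

τ = 51 h = 3 half-lives, so f = (1/2)^3 = 0.125.
At steady state, R = 1/(1 − 0.125) = 8/7.
Single-dose peak C₀ = D/Vd = 120/10 = 12 mg/L.
Steady-state peak Cmax,ss = C₀·R = 12 × 8/7 ≈ 13.714 mg/L.
Peak 13.7 mg/L vs MTC 26 mg/L: below toxic threshold.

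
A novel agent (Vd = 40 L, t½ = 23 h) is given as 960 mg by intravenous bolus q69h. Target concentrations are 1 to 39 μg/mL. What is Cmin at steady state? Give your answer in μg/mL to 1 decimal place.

The dosing interval is 3 half-lives, so f = 2^(−3) = 0.125.
Accumulation ratio R = 1/(1 − f) = 1/0.875 = 8/7.
Single-dose peak C₀ = D/Vd = 960/40 = 24 μg/mL.
Steady-state peak Cmax,ss = C₀·R = 24 × 8/7 ≈ 27.429 μg/mL.
Steady-state trough Cmin,ss = Cmax,ss·f ≈ 27.429 × 0.125 ≈ 3.429 μg/mL.
Trough 3.4 μg/mL vs MEC 1 μg/mL: adequate.

3.4 μg/mL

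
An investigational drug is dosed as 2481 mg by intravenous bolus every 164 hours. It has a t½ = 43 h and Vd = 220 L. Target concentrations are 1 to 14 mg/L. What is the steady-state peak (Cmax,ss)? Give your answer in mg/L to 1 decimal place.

12.1 mg/L

k = ln2/t½ = ln2/43 ≈ 0.016120 h⁻¹; fraction remaining f = e^(−kτ) = e^(−0.016120×164) ≈ 0.0711.
Accumulation ratio R = 1/(1 − f) ≈ 1/0.9289 ≈ 1.0765.
Each bolus raises the concentration by D/Vd = 2481/220 ≈ 11.277 mg/L.
Steady-state peak Cmax,ss = C₀·R ≈ 11.277 × 1.0765 ≈ 12.140 mg/L.
Peak 12.1 mg/L vs MTC 14 mg/L: below toxic threshold.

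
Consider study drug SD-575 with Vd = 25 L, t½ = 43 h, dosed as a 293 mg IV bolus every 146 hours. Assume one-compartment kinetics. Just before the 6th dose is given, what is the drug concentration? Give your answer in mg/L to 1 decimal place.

1.2 mg/L

f = (1/2)^(τ/t½) = (1/2)^(146/43) ≈ 0.0950.
C₀ = D/Vd = 293/25 ≈ 11.720 mg/L.
Before the 6th dose, 5 doses have been given. Superposition: Cmin = C₀·(f + f² + … + f^5).
≈ 11.720 × (0.0950 + 0.0090 + 0.0009 + 0.0001 + 0.0000) ≈ 11.720 × 0.1050 ≈ 1.231 mg/L.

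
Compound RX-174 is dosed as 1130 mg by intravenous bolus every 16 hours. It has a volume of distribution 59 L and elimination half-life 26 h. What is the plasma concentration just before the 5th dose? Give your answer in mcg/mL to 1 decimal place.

29.5 mcg/mL

f = (1/2)^(τ/t½) = (1/2)^(16/26) ≈ 0.6528.
C₀ = D/Vd = 1130/59 ≈ 19.153 mcg/mL.
Before the 5th dose, 4 doses have been given. Superposition: Cmin = C₀·(f + f² + … + f^4).
≈ 19.153 × (0.6528 + 0.4261 + 0.2782 + 0.1816) ≈ 19.153 × 1.5387 ≈ 29.471 mcg/mL.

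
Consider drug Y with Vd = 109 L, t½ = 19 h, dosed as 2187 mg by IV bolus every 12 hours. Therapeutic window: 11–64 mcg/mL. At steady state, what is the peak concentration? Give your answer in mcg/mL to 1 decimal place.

56.6 mcg/mL

τ/t½ = 12/19 ≈ 0.63158, so fraction remaining f = (1/2)^(12/19) ≈ 0.6455.
Accumulation ratio R = 1/(1 − f) ≈ 1/0.3545 ≈ 2.8209.
Each bolus raises the concentration by D/Vd = 2187/109 ≈ 20.064 mcg/mL.
Steady-state peak Cmax,ss = C₀·R ≈ 20.064 × 2.8209 ≈ 56.599 mcg/mL.
Peak 56.6 mcg/mL vs MTC 64 mcg/mL: below toxic threshold.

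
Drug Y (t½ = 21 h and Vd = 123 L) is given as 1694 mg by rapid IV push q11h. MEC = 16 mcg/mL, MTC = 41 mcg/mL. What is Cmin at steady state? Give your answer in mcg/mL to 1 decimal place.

Over one 11-h interval, 11/21 ≈ 0.52381 half-lives elapse, leaving f ≈ 0.6955 of each dose.
Single-dose peak C₀ = D/Vd = 1694/123 ≈ 13.772 mcg/mL.
Steady-state trough Cmin,ss = C₀·f/(1−f) ≈ 13.772 × 0.6955/0.3045 ≈ 31.456 mcg/mL.
Trough 31.5 mcg/mL vs MEC 16 mcg/mL: adequate.

31.5 mcg/mL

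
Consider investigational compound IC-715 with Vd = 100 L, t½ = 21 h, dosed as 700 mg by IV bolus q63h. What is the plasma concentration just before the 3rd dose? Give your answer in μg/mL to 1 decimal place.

1.0 μg/mL

f = (1/2)^(τ/t½) = (1/2)^(63/21) ≈ 0.1250.
C₀ = D/Vd = 700/100 ≈ 7.000 μg/mL.
Before the 3rd dose, 2 doses have been given. Superposition: Cmin = C₀·(f + f²).
≈ 7.000 × (0.1250 + 0.0156) ≈ 7.000 × 0.1406 ≈ 0.984 μg/mL.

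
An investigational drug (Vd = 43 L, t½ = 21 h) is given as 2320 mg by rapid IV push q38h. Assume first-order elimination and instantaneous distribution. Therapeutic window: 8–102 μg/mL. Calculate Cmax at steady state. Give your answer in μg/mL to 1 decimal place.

Over one 38-h interval, 38/21 ≈ 1.8095 half-lives elapse, leaving f ≈ 0.2853 of each dose.
At steady state, accumulation factor R = 1/(1 − e^(−kτ)) ≈ 1.3992.
Single-dose peak C₀ = D/Vd = 2320/43 ≈ 53.953 μg/mL.
Steady-state peak Cmax,ss = C₀·R ≈ 53.953 × 1.3992 ≈ 75.491 μg/mL.
Peak 75.5 μg/mL vs MTC 102 μg/mL: below toxic threshold.

75.5 μg/mL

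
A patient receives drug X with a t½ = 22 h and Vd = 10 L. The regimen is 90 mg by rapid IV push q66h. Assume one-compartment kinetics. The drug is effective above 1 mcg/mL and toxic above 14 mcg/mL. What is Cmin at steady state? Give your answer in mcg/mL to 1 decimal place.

1.3 mcg/mL

The dosing interval is 3 half-lives, so f = 2^(−3) = 0.125.
At steady state, R = 1/(1 − 0.125) = 8/7.
Single-dose peak C₀ = D/Vd = 90/10 = 9 mcg/mL.
Steady-state peak Cmax,ss = C₀·R = 9 × 8/7 ≈ 10.286 mcg/mL.
Steady-state trough Cmin,ss = Cmax,ss·f ≈ 10.286 × 0.125 ≈ 1.286 mcg/mL.
Trough 1.3 mcg/mL vs MEC 1 mcg/mL: adequate.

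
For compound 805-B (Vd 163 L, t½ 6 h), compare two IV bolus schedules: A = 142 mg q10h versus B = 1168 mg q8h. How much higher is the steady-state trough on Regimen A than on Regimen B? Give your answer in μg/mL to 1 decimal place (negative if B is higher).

Regimen A: f = (1/2)^(10/6) ≈ 0.3150; Cmin,ss = (142/163)·f/(1−f) ≈ 0.401 μg/mL.
Regimen B: f = (1/2)^(8/6) ≈ 0.3969; Cmin,ss = (1168/163)·f/(1−f) ≈ 4.716 μg/mL.
Difference ≈ 0.401 − 4.716 ≈ -4.315 μg/mL.

-4.3 μg/mL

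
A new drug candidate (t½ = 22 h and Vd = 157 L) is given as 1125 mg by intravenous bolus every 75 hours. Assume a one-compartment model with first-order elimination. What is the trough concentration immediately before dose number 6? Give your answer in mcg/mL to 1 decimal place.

0.7 mcg/mL

f = (1/2)^(τ/t½) = (1/2)^(75/22) ≈ 0.0941.
C₀ = D/Vd = 1125/157 ≈ 7.166 mcg/mL.
Before the 6th dose, 5 doses have been given. Superposition: Cmin = C₀·(f + f² + … + f^5).
≈ 7.166 × (0.0941 + 0.0089 + 0.0008 + 0.0001 + 0.0000) ≈ 7.166 × 0.1039 ≈ 0.745 mcg/mL.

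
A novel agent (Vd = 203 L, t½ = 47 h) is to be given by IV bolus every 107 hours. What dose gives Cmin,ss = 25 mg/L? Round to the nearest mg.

τ/t½ = 107/47 ≈ 2.2766, so f = (1/2)^(107/47) ≈ 0.206384.
Cmin,ss = (D/Vd)·f/(1−f), so D = Cmin,ss·Vd·(1−f)/f.
D = 25 × 203 × (1−f)/f ≈ 25 × 203 × 3.84534 ≈ 19515.10 mg.

19515 mg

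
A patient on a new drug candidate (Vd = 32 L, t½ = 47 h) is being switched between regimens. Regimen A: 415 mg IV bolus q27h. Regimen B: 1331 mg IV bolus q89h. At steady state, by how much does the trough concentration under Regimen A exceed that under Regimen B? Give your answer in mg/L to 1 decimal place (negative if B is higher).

Regimen A: f = (1/2)^(27/47) ≈ 0.6715; Cmin,ss = (415/32)·f/(1−f) ≈ 26.510 mg/L.
Regimen B: f = (1/2)^(89/47) ≈ 0.2691; Cmin,ss = (1331/32)·f/(1−f) ≈ 15.314 mg/L.
Difference ≈ 26.510 − 15.314 ≈ 11.196 mg/L.

11.2 mg/L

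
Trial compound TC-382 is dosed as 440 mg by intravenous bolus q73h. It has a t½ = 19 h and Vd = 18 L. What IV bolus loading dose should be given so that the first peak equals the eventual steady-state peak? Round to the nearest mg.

f = (1/2)^(73/19) ≈ 0.069729; accumulation ratio R = 1/(1−f) ≈ 1.07496.
Loading dose to hit Cmax,ss on first dose: D_load = D_maint·R ≈ 440 × 1.07496 ≈ 472.98 mg.

473 mg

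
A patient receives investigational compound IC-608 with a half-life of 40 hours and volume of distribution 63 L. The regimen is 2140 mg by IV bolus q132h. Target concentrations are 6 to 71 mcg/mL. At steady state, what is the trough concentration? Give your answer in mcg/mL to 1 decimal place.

τ/t½ = 132/40 ≈ 3.3, so fraction remaining f = (1/2)^(132/40) ≈ 0.1015.
Single-dose peak C₀ = D/Vd = 2140/63 ≈ 33.968 mcg/mL.
Steady-state trough Cmin,ss = C₀·f/(1−f) ≈ 33.968 × 0.1015/0.8985 ≈ 3.837 mcg/mL.
Trough 3.8 mcg/mL vs MEC 6 mcg/mL: subtherapeutic.

3.8 mcg/mL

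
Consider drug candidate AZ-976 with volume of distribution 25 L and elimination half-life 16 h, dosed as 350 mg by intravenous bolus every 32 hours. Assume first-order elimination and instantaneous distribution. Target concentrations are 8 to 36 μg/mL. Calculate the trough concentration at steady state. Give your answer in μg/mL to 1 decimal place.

4.7 μg/mL

The dosing interval is 2 half-lives, so f = 2^(−2) = 0.25.
Accumulation ratio R = 1/(1 − f) = 1/0.75 = 4/3.
Single-dose peak C₀ = D/Vd = 350/25 = 14 μg/mL.
Steady-state peak Cmax,ss = C₀·R = 14 × 4/3 ≈ 18.667 μg/mL.
Steady-state trough Cmin,ss = Cmax,ss·f ≈ 18.667 × 0.25 ≈ 4.667 μg/mL.
Trough 4.7 μg/mL vs MEC 8 μg/mL: subtherapeutic.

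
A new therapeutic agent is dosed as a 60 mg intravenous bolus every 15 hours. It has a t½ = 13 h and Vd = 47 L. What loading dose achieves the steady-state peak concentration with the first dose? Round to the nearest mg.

f = (1/2)^(15/13) ≈ 0.449425; accumulation ratio R = 1/(1−f) ≈ 1.81628.
Loading dose to hit Cmax,ss on first dose: D_load = D_maint·R ≈ 60 × 1.81628 ≈ 108.98 mg.

109 mg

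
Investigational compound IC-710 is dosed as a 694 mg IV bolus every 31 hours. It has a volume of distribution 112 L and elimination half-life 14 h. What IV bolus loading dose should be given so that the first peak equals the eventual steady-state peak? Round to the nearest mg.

885 mg

f = (1/2)^(31/14) ≈ 0.215493; accumulation ratio R = 1/(1−f) ≈ 1.27469.
Loading dose to hit Cmax,ss on first dose: D_load = D_maint·R ≈ 694 × 1.27469 ≈ 884.63 mg.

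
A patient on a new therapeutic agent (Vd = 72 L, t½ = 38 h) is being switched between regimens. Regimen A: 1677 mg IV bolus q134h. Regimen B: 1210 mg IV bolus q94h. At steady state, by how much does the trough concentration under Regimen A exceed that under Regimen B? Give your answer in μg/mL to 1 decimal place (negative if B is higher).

Regimen A: f = (1/2)^(134/38) ≈ 0.0868; Cmin,ss = (1677/72)·f/(1−f) ≈ 2.214 μg/mL.
Regimen B: f = (1/2)^(94/38) ≈ 0.1800; Cmin,ss = (1210/72)·f/(1−f) ≈ 3.689 μg/mL.
Difference ≈ 2.214 − 3.689 ≈ -1.475 μg/mL.

-1.5 μg/mL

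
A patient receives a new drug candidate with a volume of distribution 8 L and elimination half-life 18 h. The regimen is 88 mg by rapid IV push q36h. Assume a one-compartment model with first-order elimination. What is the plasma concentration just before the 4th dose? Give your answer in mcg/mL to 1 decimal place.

f = (1/2)^(τ/t½) = (1/2)^(36/18) ≈ 0.2500.
C₀ = D/Vd = 88/8 ≈ 11.000 mcg/mL.
Before the 4th dose, 3 doses have been given. Superposition: Cmin = C₀·(f + f² + … + f^3).
≈ 11.000 × (0.2500 + 0.0625 + 0.0156) ≈ 11.000 × 0.3281 ≈ 3.609 mcg/mL.

3.6 mcg/mL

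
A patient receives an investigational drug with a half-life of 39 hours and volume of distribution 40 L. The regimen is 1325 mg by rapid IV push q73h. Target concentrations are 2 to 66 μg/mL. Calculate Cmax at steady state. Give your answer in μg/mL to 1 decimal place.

τ/t½ = 73/39 ≈ 1.8718, so fraction remaining f = (1/2)^(73/39) ≈ 0.2732.
At steady state, accumulation factor R = 1/(1 − e^(−kτ)) ≈ 1.3759.
Each bolus raises the concentration by D/Vd = 1325/40 ≈ 33.125 μg/mL.
Steady-state peak Cmax,ss = C₀·R ≈ 33.125 × 1.3759 ≈ 45.577 μg/mL.
Peak 45.6 μg/mL vs MTC 66 μg/mL: below toxic threshold.

45.6 μg/mL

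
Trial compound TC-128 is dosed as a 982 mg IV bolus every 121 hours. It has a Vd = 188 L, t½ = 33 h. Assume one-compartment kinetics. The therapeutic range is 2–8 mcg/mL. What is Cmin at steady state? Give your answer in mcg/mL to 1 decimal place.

0.4 mcg/mL

Over one 121-h interval, 121/33 ≈ 3.6667 half-lives elapse, leaving f ≈ 0.0787 of each dose.
Single-dose peak C₀ = D/Vd = 982/188 ≈ 5.223 mcg/mL.
Steady-state trough Cmin,ss = C₀·f/(1−f) ≈ 5.223 × 0.0787/0.9213 ≈ 0.446 mcg/mL.
Trough 0.4 mcg/mL vs MEC 2 mcg/mL: subtherapeutic.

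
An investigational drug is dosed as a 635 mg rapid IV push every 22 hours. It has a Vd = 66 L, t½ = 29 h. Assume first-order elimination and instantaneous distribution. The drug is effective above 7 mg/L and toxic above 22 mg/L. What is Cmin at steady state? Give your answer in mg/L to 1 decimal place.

13.9 mg/L

τ/t½ = 22/29 ≈ 0.75862, so fraction remaining f = (1/2)^(22/29) ≈ 0.5911.
Single-dose peak C₀ = D/Vd = 635/66 ≈ 9.621 mg/L.
Steady-state trough Cmin,ss = C₀·f/(1−f) ≈ 9.621 × 0.5911/0.4089 ≈ 13.908 mg/L.
Trough 13.9 mg/L vs MEC 7 mg/L: adequate.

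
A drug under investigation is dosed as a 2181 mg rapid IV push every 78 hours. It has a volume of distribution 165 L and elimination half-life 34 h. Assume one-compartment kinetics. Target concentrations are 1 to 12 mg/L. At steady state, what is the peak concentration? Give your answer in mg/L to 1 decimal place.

16.6 mg/L

k = ln2/t½ = ln2/34 ≈ 0.020387 h⁻¹; fraction remaining f = e^(−kτ) = e^(−0.020387×78) ≈ 0.2039.
Accumulation ratio R = 1/(1 − f) ≈ 1/0.7961 ≈ 1.2561.
Single-dose peak C₀ = D/Vd = 2181/165 ≈ 13.218 mg/L.
Steady-state peak Cmax,ss = C₀·R ≈ 13.218 × 1.2561 ≈ 16.603 mg/L.
Peak 16.6 mg/L vs MTC 12 mg/L: exceeds toxic threshold.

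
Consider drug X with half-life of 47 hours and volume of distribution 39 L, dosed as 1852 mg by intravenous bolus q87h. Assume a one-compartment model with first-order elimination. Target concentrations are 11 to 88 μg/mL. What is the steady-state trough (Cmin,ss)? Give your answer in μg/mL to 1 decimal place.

Over one 87-h interval, 87/47 ≈ 1.8511 half-lives elapse, leaving f ≈ 0.2772 of each dose.
At steady state, accumulation factor R = 1/(1 − e^(−kτ)) ≈ 1.3835.
Single-dose peak C₀ = D/Vd = 1852/39 ≈ 47.487 μg/mL.
Cmax,ss = C₀/(1 − f) ≈ 47.487/0.7228 ≈ 65.699 μg/mL.
Steady-state trough Cmin,ss = Cmax,ss·f ≈ 65.699 × 0.2772 ≈ 18.212 μg/mL.
Trough 18.2 μg/mL vs MEC 11 μg/mL: adequate.

18.2 μg/mL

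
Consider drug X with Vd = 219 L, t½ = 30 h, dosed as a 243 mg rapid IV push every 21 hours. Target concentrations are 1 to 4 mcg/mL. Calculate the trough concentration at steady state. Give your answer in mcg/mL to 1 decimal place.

1.8 mcg/mL

Over one 21-h interval, 21/30 ≈ 0.7 half-lives elapse, leaving f ≈ 0.6156 of each dose.
Single-dose peak C₀ = D/Vd = 243/219 ≈ 1.110 mcg/mL.
Steady-state trough Cmin,ss = C₀·f/(1−f) ≈ 1.110 × 0.6156/0.3844 ≈ 1.778 mcg/mL.
Trough 1.8 mcg/mL vs MEC 1 mcg/mL: adequate.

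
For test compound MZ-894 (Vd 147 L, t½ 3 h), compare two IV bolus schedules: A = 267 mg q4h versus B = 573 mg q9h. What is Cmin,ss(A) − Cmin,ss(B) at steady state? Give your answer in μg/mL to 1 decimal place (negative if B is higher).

0.6 μg/mL

Regimen A: f = (1/2)^(4/3) ≈ 0.3969; Cmin,ss = (267/147)·f/(1−f) ≈ 1.195 μg/mL.
Regimen B: f = (1/2)^(9/3) ≈ 0.1250; Cmin,ss = (573/147)·f/(1−f) ≈ 0.557 μg/mL.
Difference ≈ 1.195 − 0.557 ≈ 0.638 μg/mL.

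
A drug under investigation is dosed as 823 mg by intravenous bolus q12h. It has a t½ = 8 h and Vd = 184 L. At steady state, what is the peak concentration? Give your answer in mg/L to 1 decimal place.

k = ln2/t½ = ln2/8 ≈ 0.086643 h⁻¹; fraction remaining f = e^(−kτ) = e^(−0.086643×12) ≈ 0.3536.
Accumulation ratio R = 1/(1 − f) ≈ 1/0.6464 ≈ 1.5470.
Single-dose peak C₀ = D/Vd = 823/184 ≈ 4.473 mg/L.
Cmax,ss = C₀/(1 − f) ≈ 4.473/0.6464 ≈ 6.920 mg/L.

6.9 mg/L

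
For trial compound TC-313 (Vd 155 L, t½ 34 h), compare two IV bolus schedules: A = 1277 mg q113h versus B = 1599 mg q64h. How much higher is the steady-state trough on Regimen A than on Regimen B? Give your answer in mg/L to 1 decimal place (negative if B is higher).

-2.9 mg/L

Regimen A: f = (1/2)^(113/34) ≈ 0.0999; Cmin,ss = (1277/155)·f/(1−f) ≈ 0.914 mg/L.
Regimen B: f = (1/2)^(64/34) ≈ 0.2712; Cmin,ss = (1599/155)·f/(1−f) ≈ 3.839 mg/L.
Difference ≈ 0.914 − 3.839 ≈ -2.925 mg/L.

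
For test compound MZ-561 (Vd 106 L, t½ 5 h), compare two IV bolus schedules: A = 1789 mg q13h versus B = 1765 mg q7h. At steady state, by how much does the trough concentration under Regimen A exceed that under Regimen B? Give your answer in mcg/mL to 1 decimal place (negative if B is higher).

-6.8 mcg/mL

Regimen A: f = (1/2)^(13/5) ≈ 0.1649; Cmin,ss = (1789/106)·f/(1−f) ≈ 3.333 mcg/mL.
Regimen B: f = (1/2)^(7/5) ≈ 0.3789; Cmin,ss = (1765/106)·f/(1−f) ≈ 10.158 mcg/mL.
Difference ≈ 3.333 − 10.158 ≈ -6.825 mcg/mL.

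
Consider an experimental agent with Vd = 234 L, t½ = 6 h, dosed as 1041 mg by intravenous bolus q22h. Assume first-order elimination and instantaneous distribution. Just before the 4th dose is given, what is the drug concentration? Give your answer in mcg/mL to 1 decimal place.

0.4 mcg/mL

f = (1/2)^(τ/t½) = (1/2)^(22/6) ≈ 0.0787.
C₀ = D/Vd = 1041/234 ≈ 4.449 mcg/mL.
Before the 4th dose, 3 doses have been given. Superposition: Cmin = C₀·(f + f² + … + f^3).
≈ 4.449 × (0.0787 + 0.0062 + 0.0005) ≈ 4.449 × 0.0854 ≈ 0.380 mcg/mL.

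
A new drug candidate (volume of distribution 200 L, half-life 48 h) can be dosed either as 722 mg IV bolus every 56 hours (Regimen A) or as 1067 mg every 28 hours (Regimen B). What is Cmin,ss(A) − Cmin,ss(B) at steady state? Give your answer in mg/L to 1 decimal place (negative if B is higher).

Regimen A: f = (1/2)^(56/48) ≈ 0.4454; Cmin,ss = (722/200)·f/(1−f) ≈ 2.899 mg/L.
Regimen B: f = (1/2)^(28/48) ≈ 0.6674; Cmin,ss = (1067/200)·f/(1−f) ≈ 10.705 mg/L.
Difference ≈ 2.899 − 10.705 ≈ -7.806 mg/L.

-7.8 mg/L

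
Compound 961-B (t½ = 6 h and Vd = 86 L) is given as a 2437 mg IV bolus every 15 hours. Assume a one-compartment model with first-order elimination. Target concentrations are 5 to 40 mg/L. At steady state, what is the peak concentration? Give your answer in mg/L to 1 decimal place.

k = ln2/t½ = ln2/6 ≈ 0.115525 h⁻¹; fraction remaining f = e^(−kτ) = e^(−0.115525×15) ≈ 0.1768.
Accumulation ratio R = 1/(1 − f) ≈ 1/0.8232 ≈ 1.2148.
Each bolus raises the concentration by D/Vd = 2437/86 ≈ 28.337 mg/L.
Cmax,ss = C₀/(1 − f) ≈ 28.337/0.8232 ≈ 34.423 mg/L.
Peak 34.4 mg/L vs MTC 40 mg/L: below toxic threshold.

34.4 mg/L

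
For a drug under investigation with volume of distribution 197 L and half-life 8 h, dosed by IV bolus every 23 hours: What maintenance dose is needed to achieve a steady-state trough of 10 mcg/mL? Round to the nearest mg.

12482 mg

τ/t½ = 23/8 ≈ 2.875, so f = (1/2)^(23/8) ≈ 0.136313.
Cmin,ss = (D/Vd)·f/(1−f), so D = Cmin,ss·Vd·(1−f)/f.
D = 10 × 197 × (1−f)/f ≈ 10 × 197 × 6.33606 ≈ 12482.04 mg.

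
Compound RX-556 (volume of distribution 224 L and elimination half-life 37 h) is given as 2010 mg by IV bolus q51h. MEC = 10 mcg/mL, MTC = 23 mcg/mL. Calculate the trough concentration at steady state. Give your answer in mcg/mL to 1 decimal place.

τ/t½ = 51/37 ≈ 1.3784, so fraction remaining f = (1/2)^(51/37) ≈ 0.3847.
Each bolus raises the concentration by D/Vd = 2010/224 ≈ 8.973 mcg/mL.
Steady-state trough Cmin,ss = C₀·f/(1−f) ≈ 8.973 × 0.3847/0.6153 ≈ 5.610 mcg/mL.
Trough 5.6 mcg/mL vs MEC 10 mcg/mL: subtherapeutic.

5.6 mcg/mL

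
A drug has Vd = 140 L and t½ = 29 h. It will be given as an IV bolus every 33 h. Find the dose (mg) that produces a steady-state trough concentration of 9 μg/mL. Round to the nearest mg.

τ/t½ = 33/29 ≈ 1.1379, so f = (1/2)^(33/29) ≈ 0.454411.
Cmin,ss = (D/Vd)·f/(1−f), so D = Cmin,ss·Vd·(1−f)/f.
D = 9 × 140 × (1−f)/f ≈ 9 × 140 × 1.20065 ≈ 1512.82 mg.

1513 mg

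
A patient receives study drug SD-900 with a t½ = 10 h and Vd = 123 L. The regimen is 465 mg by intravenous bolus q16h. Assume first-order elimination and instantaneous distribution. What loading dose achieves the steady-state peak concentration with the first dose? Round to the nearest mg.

694 mg

f = (1/2)^(16/10) ≈ 0.329877; accumulation ratio R = 1/(1−f) ≈ 1.49226.
Loading dose to hit Cmax,ss on first dose: D_load = D_maint·R ≈ 465 × 1.49226 ≈ 693.90 mg.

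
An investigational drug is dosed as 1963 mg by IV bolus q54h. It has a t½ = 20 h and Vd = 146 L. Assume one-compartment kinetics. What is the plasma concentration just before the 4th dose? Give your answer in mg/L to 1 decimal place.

f = (1/2)^(τ/t½) = (1/2)^(54/20) ≈ 0.1539.
C₀ = D/Vd = 1963/146 ≈ 13.445 mg/L.
Before the 4th dose, 3 doses have been given. Superposition: Cmin = C₀·(f + f² + … + f^3).
≈ 13.445 × (0.1539 + 0.0237 + 0.0036) ≈ 13.445 × 0.1812 ≈ 2.436 mg/L.

2.4 mg/L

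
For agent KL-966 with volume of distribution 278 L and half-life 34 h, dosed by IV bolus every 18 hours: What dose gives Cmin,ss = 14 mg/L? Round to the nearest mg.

τ/t½ = 18/34 ≈ 0.52941, so f = (1/2)^(18/34) ≈ 0.692837.
Cmin,ss = (D/Vd)·f/(1−f), so D = Cmin,ss·Vd·(1−f)/f.
D = 14 × 278 × (1−f)/f ≈ 14 × 278 × 0.44334 ≈ 1725.48 mg.

1725 mg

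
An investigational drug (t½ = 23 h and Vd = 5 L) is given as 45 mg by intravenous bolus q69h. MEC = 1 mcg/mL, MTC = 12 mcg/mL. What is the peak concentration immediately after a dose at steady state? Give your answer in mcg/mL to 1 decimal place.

10.3 mcg/mL

τ = 69 h = 3 half-lives, so f = (1/2)^3 = 0.125.
At steady state, R = 1/(1 − 0.125) = 8/7.
Single-dose peak C₀ = D/Vd = 45/5 = 9 mcg/mL.
Steady-state peak Cmax,ss = C₀·R = 9 × 8/7 ≈ 10.286 mcg/mL.
Peak 10.3 mcg/mL vs MTC 12 mcg/mL: below toxic threshold.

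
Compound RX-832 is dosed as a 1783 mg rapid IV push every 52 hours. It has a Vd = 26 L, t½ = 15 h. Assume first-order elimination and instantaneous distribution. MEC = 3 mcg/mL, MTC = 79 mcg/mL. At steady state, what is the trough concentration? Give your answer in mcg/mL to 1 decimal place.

6.8 mcg/mL

τ/t½ = 52/15 ≈ 3.4667, so fraction remaining f = (1/2)^(52/15) ≈ 0.0905.
Single-dose peak C₀ = D/Vd = 1783/26 ≈ 68.577 mcg/mL.
Steady-state trough Cmin,ss = C₀·f/(1−f) ≈ 68.577 × 0.0905/0.9095 ≈ 6.824 mcg/mL.
Trough 6.8 mcg/mL vs MEC 3 mcg/mL: adequate.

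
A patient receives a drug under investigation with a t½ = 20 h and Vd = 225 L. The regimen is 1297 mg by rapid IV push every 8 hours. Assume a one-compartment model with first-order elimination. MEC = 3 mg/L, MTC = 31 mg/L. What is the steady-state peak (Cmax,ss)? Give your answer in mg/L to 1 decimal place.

Over one 8-h interval, 8/20 ≈ 0.4 half-lives elapse, leaving f ≈ 0.7579 of each dose.
At steady state, accumulation factor R = 1/(1 − e^(−kτ)) ≈ 4.1305.
Single-dose peak C₀ = D/Vd = 1297/225 ≈ 5.764 mg/L.
Steady-state peak Cmax,ss = C₀·R ≈ 5.764 × 4.1305 ≈ 23.808 mg/L.
Peak 23.8 mg/L vs MTC 31 mg/L: below toxic threshold.

23.8 mg/L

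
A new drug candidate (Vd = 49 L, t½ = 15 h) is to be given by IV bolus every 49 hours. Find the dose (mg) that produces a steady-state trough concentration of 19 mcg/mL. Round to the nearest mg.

8029 mg

τ/t½ = 49/15 ≈ 3.2667, so f = (1/2)^(49/15) ≈ 0.103905.
Cmin,ss = (D/Vd)·f/(1−f), so D = Cmin,ss·Vd·(1−f)/f.
D = 19 × 49 × (1−f)/f ≈ 19 × 49 × 8.62418 ≈ 8029.11 mg.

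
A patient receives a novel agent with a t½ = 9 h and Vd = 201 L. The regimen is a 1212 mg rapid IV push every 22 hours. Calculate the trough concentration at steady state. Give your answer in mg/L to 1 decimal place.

k = ln2/t½ = ln2/9 ≈ 0.077016 h⁻¹; fraction remaining f = e^(−kτ) = e^(−0.077016×22) ≈ 0.1837.
At steady state, accumulation factor R = 1/(1 − e^(−kτ)) ≈ 1.2250.
Single-dose peak C₀ = D/Vd = 1212/201 ≈ 6.030 mg/L.
Steady-state peak Cmax,ss = C₀·R ≈ 6.030 × 1.2250 ≈ 7.387 mg/L.
Steady-state trough Cmin,ss = Cmax,ss·f ≈ 7.387 × 0.1837 ≈ 1.357 mg/L.

1.4 mg/L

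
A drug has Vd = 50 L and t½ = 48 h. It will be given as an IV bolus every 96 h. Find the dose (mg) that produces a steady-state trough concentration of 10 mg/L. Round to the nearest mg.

τ/t½ = 96/48 ≈ 2, so f = (1/2)^(96/48) ≈ 0.250000.
Cmin,ss = (D/Vd)·f/(1−f), so D = Cmin,ss·Vd·(1−f)/f.
D = 10 × 50 × (1−f)/f ≈ 10 × 50 × 3.00000 ≈ 1500.00 mg.

1500 mg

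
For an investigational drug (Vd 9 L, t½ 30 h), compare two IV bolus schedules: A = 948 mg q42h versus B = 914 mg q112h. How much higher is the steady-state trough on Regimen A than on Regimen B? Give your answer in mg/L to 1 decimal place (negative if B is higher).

56.0 mg/L

Regimen A: f = (1/2)^(42/30) ≈ 0.3789; Cmin,ss = (948/9)·f/(1−f) ≈ 64.258 mg/L.
Regimen B: f = (1/2)^(112/30) ≈ 0.0752; Cmin,ss = (914/9)·f/(1−f) ≈ 8.258 mg/L.
Difference ≈ 64.258 − 8.258 ≈ 56.000 mg/L.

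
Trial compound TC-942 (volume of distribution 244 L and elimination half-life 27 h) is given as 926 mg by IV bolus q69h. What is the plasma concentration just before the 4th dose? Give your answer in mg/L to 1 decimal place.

0.8 mg/L

f = (1/2)^(τ/t½) = (1/2)^(69/27) ≈ 0.1701.
C₀ = D/Vd = 926/244 ≈ 3.795 mg/L.
Before the 4th dose, 3 doses have been given. Superposition: Cmin = C₀·(f + f² + … + f^3).
≈ 3.795 × (0.1701 + 0.0289 + 0.0049) ≈ 3.795 × 0.2039 ≈ 0.774 mg/L.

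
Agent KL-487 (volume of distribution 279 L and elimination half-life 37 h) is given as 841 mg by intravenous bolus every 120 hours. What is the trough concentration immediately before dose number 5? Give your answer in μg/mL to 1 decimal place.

0.4 μg/mL

f = (1/2)^(τ/t½) = (1/2)^(120/37) ≈ 0.1056.
C₀ = D/Vd = 841/279 ≈ 3.014 μg/mL.
Before the 5th dose, 4 doses have been given. Superposition: Cmin = C₀·(f + f² + … + f^4).
≈ 3.014 × (0.1056 + 0.0112 + 0.0012 + 0.0001) ≈ 3.014 × 0.1181 ≈ 0.356 μg/mL.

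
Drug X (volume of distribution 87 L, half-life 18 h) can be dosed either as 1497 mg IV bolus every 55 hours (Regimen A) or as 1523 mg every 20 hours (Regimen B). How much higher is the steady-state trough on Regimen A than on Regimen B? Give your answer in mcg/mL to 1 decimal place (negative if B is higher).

-12.7 mcg/mL

Regimen A: f = (1/2)^(55/18) ≈ 0.1203; Cmin,ss = (1497/87)·f/(1−f) ≈ 2.353 mcg/mL.
Regimen B: f = (1/2)^(20/18) ≈ 0.4629; Cmin,ss = (1523/87)·f/(1−f) ≈ 15.087 mcg/mL.
Difference ≈ 2.353 − 15.087 ≈ -12.734 mcg/mL.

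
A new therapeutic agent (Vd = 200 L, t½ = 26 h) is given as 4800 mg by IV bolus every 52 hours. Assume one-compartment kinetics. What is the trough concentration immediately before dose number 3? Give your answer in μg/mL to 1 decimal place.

7.5 μg/mL

f = (1/2)^(τ/t½) = (1/2)^(52/26) ≈ 0.2500.
C₀ = D/Vd = 4800/200 ≈ 24.000 μg/mL.
Before the 3rd dose, 2 doses have been given. Superposition: Cmin = C₀·(f + f²).
≈ 24.000 × (0.2500 + 0.0625) ≈ 24.000 × 0.3125 ≈ 7.500 μg/mL.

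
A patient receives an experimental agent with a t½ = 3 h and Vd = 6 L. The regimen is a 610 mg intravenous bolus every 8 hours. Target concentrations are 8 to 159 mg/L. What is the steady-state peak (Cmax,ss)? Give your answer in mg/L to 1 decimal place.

k = ln2/t½ = ln2/3 ≈ 0.231049 h⁻¹; fraction remaining f = e^(−kτ) = e^(−0.231049×8) ≈ 0.1575.
At steady state, accumulation factor R = 1/(1 − e^(−kτ)) ≈ 1.1869.
Each bolus raises the concentration by D/Vd = 610/6 ≈ 101.667 mg/L.
Steady-state peak Cmax,ss = C₀·R ≈ 101.667 × 1.1869 ≈ 120.669 mg/L.
Peak 120.7 mg/L vs MTC 159 mg/L: below toxic threshold.

120.7 mg/L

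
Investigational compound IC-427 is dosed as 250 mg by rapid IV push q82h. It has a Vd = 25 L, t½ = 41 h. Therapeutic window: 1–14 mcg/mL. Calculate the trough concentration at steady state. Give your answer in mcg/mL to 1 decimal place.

3.3 mcg/mL

τ = 82 h = 2 half-lives, so f = (1/2)^2 = 0.25.
Accumulation ratio R = 1/(1 − f) = 1/0.75 = 4/3.
Single-dose peak C₀ = D/Vd = 250/25 = 10 mcg/mL.
Steady-state peak Cmax,ss = C₀·R = 10 × 4/3 ≈ 13.333 mcg/mL.
Steady-state trough Cmin,ss = Cmax,ss·f ≈ 13.333 × 0.25 ≈ 3.333 mcg/mL.
Trough 3.3 mcg/mL vs MEC 1 mcg/mL: adequate.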